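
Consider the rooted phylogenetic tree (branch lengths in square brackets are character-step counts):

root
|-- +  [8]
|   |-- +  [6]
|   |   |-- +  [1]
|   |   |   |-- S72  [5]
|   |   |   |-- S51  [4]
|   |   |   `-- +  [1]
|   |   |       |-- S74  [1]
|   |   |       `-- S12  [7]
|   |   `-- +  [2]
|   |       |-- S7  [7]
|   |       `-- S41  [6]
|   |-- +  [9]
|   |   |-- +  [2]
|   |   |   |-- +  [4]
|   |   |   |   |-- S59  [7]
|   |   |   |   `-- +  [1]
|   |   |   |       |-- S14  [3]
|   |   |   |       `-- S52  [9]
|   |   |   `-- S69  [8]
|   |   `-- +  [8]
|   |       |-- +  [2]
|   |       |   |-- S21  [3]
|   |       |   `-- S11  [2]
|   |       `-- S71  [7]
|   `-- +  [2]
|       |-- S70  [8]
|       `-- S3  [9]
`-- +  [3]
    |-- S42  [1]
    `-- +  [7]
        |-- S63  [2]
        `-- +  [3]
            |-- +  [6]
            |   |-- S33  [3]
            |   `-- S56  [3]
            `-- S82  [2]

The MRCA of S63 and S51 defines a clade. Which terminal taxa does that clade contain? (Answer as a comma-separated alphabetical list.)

Tracing S63: it sits inside (S63,((S33,S56),S82)).
Tracing S51: it sits inside (S72,S51,(S74,S12)).
The smallest clade enclosing both is the whole tree (their MRCA is the root), so the answer is all 20 tips in alphabetical order.

S11, S12, S14, S21, S3, S33, S41, S42, S51, S52, S56, S59, S63, S69, S7, S70, S71, S72, S74, S82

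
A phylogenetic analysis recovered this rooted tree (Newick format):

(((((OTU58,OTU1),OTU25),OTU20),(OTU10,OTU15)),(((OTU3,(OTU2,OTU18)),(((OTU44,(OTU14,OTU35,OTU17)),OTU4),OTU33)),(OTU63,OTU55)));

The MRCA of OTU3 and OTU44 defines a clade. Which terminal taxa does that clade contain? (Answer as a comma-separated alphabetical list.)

Tracing OTU3: it sits inside (OTU3,(OTU2,OTU18)).
Tracing OTU44: it sits inside (OTU44,(OTU14,OTU35,OTU17)).
The smallest clade enclosing both is ((OTU3,(OTU2,OTU18)),(((OTU44,(OTU14,OTU35,OTU17)),OTU4),OTU33)); the answer is its 9 terminal taxa in alphabetical order.

OTU14, OTU17, OTU18, OTU2, OTU3, OTU33, OTU35, OTU4, OTU44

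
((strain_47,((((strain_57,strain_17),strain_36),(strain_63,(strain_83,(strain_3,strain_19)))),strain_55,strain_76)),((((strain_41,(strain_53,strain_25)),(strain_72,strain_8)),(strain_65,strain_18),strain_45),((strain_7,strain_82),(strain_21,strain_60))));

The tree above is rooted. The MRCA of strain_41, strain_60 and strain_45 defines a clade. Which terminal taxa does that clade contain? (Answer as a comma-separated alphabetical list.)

Tracing strain_41: it sits inside (strain_41,(strain_53,strain_25)).
Tracing strain_60: it sits inside (strain_21,strain_60).
Tracing strain_45: it sits inside (((strain_41,(strain_53,strain_25)),(strain_72,strain_8)),(strain_65,strain_18),strain_45).
The smallest clade enclosing all 3 is ((((strain_41,(strain_53,strain_25)),(strain_72,strain_8)),(strain_65,strain_18),strain_45),((strain_7,strain_82),(strain_21,strain_60))); the answer is its 12 terminal taxa in alphabetical order.

strain_18, strain_21, strain_25, strain_41, strain_45, strain_53, strain_60, strain_65, strain_7, strain_72, strain_8, strain_82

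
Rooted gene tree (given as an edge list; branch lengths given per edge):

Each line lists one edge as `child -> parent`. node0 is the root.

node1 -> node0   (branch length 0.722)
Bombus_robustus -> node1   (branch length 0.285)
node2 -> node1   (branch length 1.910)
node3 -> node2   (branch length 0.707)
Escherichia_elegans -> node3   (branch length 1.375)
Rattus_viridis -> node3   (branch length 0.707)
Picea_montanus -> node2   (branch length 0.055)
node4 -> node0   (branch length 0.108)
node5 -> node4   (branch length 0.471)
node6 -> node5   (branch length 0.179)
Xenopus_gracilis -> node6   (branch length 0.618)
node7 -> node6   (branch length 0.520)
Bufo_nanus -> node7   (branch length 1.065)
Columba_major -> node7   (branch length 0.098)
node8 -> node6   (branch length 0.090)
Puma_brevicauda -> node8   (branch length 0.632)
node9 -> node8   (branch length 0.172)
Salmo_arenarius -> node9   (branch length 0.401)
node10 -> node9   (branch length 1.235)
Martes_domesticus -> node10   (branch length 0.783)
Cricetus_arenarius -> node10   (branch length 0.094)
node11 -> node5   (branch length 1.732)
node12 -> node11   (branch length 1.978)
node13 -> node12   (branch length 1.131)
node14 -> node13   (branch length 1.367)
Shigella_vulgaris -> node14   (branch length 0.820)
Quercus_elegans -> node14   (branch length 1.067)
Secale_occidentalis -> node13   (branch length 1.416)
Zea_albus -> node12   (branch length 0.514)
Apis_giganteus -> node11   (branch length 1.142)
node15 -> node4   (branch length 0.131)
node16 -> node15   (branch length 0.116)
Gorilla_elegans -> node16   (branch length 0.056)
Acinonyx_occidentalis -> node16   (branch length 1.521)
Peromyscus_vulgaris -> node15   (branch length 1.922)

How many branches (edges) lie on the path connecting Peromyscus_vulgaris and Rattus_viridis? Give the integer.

The MRCA of Peromyscus_vulgaris and Rattus_viridis is the root of the tree.
From Peromyscus_vulgaris up to that node: 3 branches. From Rattus_viridis up to the same node: 4 branches. Total: 3 + 4 = 7.

7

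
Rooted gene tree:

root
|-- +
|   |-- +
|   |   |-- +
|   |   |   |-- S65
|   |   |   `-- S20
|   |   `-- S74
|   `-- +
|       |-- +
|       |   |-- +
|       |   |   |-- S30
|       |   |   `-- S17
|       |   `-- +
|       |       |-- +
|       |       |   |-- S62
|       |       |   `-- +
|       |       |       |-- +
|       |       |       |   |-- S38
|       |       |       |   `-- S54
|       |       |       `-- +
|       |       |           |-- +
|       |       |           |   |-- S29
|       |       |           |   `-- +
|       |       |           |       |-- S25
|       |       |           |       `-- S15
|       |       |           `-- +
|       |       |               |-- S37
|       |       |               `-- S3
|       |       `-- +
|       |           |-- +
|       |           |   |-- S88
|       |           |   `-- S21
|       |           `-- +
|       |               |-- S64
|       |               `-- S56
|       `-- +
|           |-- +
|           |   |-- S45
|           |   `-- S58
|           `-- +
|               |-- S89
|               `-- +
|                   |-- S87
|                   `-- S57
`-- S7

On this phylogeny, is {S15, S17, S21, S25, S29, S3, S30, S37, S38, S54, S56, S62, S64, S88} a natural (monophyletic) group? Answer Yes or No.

Yes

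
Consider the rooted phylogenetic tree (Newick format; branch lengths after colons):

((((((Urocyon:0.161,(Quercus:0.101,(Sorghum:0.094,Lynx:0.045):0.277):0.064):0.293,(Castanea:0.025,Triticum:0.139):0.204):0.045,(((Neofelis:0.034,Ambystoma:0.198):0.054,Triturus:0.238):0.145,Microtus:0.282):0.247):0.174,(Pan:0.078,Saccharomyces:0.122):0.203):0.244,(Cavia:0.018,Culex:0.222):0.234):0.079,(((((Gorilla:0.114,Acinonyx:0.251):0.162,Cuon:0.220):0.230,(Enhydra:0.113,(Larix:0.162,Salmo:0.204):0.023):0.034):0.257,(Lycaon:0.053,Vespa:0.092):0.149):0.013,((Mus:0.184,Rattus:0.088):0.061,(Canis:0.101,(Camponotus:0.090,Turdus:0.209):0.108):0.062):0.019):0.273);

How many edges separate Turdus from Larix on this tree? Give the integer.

9

The MRCA of Turdus and Larix is the node subtending (((((Gorilla,Acinonyx),Cuon),(Enhydra,(Larix,Salmo))),(Lycaon,Vespa)),((Mus,Rattus),(Canis,(Camponotus,Turdus)))).
From Turdus up to that node: 4 branches. From Larix up to the same node: 5 branches. Total: 4 + 5 = 9.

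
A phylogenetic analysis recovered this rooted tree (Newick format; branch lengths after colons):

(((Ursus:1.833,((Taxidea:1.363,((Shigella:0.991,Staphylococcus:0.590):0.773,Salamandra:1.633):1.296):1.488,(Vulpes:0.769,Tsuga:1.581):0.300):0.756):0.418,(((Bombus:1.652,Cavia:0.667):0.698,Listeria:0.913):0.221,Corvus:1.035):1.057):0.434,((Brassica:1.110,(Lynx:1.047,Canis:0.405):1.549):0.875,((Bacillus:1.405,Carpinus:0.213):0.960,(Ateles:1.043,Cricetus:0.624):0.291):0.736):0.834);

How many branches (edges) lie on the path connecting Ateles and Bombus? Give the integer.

9

The MRCA of Ateles and Bombus is the root of the tree.
From Ateles up to that node: 4 branches. From Bombus up to the same node: 5 branches. Total: 4 + 5 = 9.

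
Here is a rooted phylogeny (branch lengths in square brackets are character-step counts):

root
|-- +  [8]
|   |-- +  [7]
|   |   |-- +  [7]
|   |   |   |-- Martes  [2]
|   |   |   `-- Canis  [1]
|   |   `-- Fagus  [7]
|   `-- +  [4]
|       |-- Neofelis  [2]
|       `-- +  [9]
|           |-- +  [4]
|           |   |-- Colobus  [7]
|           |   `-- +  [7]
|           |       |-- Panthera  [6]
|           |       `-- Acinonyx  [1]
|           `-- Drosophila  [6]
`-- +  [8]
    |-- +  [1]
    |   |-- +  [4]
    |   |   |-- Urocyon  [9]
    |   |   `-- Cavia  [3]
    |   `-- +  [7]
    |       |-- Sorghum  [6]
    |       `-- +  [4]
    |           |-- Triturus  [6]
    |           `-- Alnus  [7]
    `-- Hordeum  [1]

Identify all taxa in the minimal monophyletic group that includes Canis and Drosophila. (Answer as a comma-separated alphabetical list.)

Acinonyx, Canis, Colobus, Drosophila, Fagus, Martes, Neofelis, Panthera

Tracing Canis: it sits inside (Martes,Canis).
Tracing Drosophila: it sits inside ((Colobus,(Panthera,Acinonyx)),Drosophila).
The smallest clade enclosing both is (((Martes,Canis),Fagus),(Neofelis,((Colobus,(Panthera,Acinonyx)),Drosophila))); the answer is its 8 terminal taxa in alphabetical order.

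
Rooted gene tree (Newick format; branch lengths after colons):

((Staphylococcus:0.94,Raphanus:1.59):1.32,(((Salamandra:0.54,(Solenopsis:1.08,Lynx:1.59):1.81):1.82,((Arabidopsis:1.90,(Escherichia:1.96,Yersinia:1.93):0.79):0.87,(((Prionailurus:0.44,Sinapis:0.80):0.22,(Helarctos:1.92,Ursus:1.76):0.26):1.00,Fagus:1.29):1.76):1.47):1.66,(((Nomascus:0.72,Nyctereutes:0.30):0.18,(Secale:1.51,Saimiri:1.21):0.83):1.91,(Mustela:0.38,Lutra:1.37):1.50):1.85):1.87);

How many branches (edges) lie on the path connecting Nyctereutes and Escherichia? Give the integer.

The MRCA of Nyctereutes and Escherichia is the node subtending (((Salamandra,(Solenopsis,Lynx)),((Arabidopsis,(Escherichia,Yersinia)),(((Prionailurus,Sinapis),(Helarctos,Ursus)),Fagus))),(((Nomascus,Nyctereutes),(Secale,Saimiri)),(Mustela,Lutra))).
From Nyctereutes up to that node: 4 branches. From Escherichia up to the same node: 5 branches. Total: 4 + 5 = 9.

9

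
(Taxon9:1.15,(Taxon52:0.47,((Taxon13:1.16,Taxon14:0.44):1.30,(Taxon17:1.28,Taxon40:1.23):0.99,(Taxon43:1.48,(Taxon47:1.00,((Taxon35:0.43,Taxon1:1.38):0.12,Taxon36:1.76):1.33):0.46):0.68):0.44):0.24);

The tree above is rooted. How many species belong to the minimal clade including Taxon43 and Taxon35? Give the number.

The MRCA of Taxon43 and Taxon35 is the node subtending (Taxon43,(Taxon47,((Taxon35,Taxon1),Taxon36))).
That clade contains 5 terminal taxa: Taxon1, Taxon35, Taxon36, Taxon43, Taxon47.

5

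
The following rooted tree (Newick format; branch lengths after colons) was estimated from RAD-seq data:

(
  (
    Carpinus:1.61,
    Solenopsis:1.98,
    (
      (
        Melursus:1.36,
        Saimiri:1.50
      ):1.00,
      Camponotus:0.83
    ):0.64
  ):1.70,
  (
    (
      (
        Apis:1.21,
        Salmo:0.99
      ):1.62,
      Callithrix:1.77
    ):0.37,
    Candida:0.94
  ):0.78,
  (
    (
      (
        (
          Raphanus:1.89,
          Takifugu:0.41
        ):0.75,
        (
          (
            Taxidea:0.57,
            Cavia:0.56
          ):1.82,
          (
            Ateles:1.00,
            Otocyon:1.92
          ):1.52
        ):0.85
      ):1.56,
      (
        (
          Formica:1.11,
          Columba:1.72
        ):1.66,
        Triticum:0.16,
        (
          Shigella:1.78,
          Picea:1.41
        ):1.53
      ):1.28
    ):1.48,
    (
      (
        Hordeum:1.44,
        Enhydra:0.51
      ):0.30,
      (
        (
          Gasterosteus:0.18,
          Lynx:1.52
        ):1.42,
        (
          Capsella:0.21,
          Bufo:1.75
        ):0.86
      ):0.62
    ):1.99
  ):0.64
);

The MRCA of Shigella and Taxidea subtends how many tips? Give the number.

11

The MRCA of Shigella and Taxidea is the node subtending (((Raphanus,Takifugu),((Taxidea,Cavia),(Ateles,Otocyon))),((Formica,Columba),Triticum,(Shigella,Picea))).
That clade contains 11 terminal taxa: Ateles, Cavia, Columba, Formica, Otocyon, Picea, Raphanus, Shigella, Takifugu, Taxidea, Triticum.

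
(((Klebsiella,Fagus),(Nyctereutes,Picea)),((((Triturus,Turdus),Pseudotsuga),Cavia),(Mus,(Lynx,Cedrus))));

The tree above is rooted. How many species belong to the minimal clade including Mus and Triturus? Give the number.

7

The MRCA of Mus and Triturus is the node subtending ((((Triturus,Turdus),Pseudotsuga),Cavia),(Mus,(Lynx,Cedrus))).
That clade contains 7 terminal taxa: Cavia, Cedrus, Lynx, Mus, Pseudotsuga, Triturus, Turdus.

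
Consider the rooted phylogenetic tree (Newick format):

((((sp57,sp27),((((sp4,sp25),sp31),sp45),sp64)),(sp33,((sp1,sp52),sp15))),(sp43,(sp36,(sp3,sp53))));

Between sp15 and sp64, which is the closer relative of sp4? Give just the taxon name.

The MRCA of sp4 and sp64 subtends ((((sp4,sp25),sp31),sp45),sp64) (5 taxa).
The MRCA of sp4 and sp15 subtends (((sp57,sp27),((((sp4,sp25),sp31),sp45),sp64)),(sp33,((sp1,sp52),sp15))) (11 taxa).
The first is nested inside the second, so sp4 shares a more recent common ancestor with sp64.

sp64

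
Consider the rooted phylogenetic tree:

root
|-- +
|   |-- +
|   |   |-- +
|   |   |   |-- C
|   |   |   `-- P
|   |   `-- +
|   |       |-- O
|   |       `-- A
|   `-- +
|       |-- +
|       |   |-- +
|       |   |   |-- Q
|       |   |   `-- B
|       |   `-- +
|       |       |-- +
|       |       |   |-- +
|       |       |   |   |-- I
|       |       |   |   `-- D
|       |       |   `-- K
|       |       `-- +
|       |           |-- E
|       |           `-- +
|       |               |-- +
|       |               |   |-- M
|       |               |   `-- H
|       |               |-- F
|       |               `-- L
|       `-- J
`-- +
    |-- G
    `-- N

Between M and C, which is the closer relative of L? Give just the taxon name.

M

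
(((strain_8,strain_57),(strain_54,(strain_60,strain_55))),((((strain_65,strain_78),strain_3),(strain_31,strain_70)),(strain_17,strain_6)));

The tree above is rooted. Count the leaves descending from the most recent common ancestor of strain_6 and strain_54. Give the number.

12

The MRCA of strain_6 and strain_54 is the root, so the clade is the entire tree.
That clade contains 12 terminal taxa: strain_17, strain_3, strain_31, strain_54, strain_55, strain_57, strain_6, strain_60, strain_65, strain_70, strain_78, strain_8.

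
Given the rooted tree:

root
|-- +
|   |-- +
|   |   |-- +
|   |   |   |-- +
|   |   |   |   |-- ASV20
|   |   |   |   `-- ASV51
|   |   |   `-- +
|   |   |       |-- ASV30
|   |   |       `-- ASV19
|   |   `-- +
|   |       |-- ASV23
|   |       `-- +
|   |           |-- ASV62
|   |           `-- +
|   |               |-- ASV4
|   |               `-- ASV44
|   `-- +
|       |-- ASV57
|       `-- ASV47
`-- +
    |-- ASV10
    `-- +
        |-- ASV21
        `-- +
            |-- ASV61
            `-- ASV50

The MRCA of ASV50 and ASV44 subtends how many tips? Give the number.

The MRCA of ASV50 and ASV44 is the root, so the clade is the entire tree.
That clade contains 14 terminal taxa: ASV10, ASV19, ASV20, ASV21, ASV23, ASV30, ASV4, ASV44, ASV47, ASV50, ASV51, ASV57, ASV61, ASV62.

14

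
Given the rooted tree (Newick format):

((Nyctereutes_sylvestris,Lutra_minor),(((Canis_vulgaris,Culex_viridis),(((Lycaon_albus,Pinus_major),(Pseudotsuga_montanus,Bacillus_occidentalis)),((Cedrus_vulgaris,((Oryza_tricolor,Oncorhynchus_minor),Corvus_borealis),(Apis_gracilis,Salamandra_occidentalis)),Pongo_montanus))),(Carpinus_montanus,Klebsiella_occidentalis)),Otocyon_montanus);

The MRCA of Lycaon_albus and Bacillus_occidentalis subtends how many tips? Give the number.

The MRCA of Lycaon_albus and Bacillus_occidentalis is the node subtending ((Lycaon_albus,Pinus_major),(Pseudotsuga_montanus,Bacillus_occidentalis)).
That clade contains 4 terminal taxa: Bacillus_occidentalis, Lycaon_albus, Pinus_major, Pseudotsuga_montanus.

4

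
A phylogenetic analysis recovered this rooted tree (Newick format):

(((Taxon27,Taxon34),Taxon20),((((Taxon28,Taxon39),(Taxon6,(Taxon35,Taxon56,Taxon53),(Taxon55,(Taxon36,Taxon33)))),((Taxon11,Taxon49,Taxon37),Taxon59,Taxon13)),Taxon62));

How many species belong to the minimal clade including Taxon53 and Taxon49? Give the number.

The MRCA of Taxon53 and Taxon49 is the node subtending (((Taxon28,Taxon39),(Taxon6,(Taxon35,Taxon56,Taxon53),(Taxon55,(Taxon36,Taxon33)))),((Taxon11,Taxon49,Taxon37),Taxon59,Taxon13)).
That clade contains 14 terminal taxa: Taxon11, Taxon13, Taxon28, Taxon33, Taxon35, Taxon36, Taxon37, Taxon39, Taxon49, Taxon53, Taxon55, Taxon56, Taxon59, Taxon6.

14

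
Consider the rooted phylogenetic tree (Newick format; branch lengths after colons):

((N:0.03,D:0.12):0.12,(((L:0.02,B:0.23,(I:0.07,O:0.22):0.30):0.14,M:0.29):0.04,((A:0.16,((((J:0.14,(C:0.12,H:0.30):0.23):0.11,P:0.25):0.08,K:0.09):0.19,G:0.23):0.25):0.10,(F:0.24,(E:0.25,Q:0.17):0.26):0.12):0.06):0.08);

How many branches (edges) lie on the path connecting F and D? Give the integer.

6

The MRCA of F and D is the root of the tree.
From F up to that node: 4 branches. From D up to the same node: 2 branches. Total: 4 + 2 = 6.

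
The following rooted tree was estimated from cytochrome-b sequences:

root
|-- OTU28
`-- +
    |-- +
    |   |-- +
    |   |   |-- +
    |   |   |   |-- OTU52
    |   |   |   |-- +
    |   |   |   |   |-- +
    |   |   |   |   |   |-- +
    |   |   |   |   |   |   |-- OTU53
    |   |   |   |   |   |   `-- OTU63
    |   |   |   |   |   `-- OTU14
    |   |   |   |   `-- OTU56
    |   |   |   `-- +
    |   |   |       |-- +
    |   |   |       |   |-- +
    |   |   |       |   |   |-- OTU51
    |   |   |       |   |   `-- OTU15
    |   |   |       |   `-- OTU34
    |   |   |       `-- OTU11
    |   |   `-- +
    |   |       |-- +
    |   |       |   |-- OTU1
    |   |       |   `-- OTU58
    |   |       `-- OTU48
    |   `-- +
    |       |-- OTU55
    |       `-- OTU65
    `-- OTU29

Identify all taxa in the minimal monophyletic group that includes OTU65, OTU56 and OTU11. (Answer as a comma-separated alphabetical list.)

OTU1, OTU11, OTU14, OTU15, OTU34, OTU48, OTU51, OTU52, OTU53, OTU55, OTU56, OTU58, OTU63, OTU65

Tracing OTU65: it sits inside (OTU55,OTU65).
Tracing OTU56: it sits inside (((OTU53,OTU63),OTU14),OTU56).
Tracing OTU11: it sits inside (((OTU51,OTU15),OTU34),OTU11).
The smallest clade enclosing all 3 is (((OTU52,(((OTU53,OTU63),OTU14),OTU56),(((OTU51,OTU15),OTU34),OTU11)),((OTU1,OTU58),OTU48)),(OTU55,OTU65)); the answer is its 14 terminal taxa in alphabetical order.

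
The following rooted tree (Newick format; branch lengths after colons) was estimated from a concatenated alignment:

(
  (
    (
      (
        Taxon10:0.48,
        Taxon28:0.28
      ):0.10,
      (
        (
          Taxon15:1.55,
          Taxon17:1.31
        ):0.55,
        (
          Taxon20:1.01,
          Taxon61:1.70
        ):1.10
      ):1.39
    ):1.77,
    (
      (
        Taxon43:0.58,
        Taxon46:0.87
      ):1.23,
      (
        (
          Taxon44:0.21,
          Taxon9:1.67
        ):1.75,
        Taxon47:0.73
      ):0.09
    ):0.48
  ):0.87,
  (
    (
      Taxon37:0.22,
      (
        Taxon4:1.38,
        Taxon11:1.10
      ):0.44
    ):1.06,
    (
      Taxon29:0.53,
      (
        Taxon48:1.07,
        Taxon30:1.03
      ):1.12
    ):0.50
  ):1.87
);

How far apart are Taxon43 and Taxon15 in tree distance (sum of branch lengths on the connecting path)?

7.55

The path runs Taxon43 → … → MRCA → … → Taxon15; the MRCA is the node subtending (((Taxon10,Taxon28),((Taxon15,Taxon17),(Taxon20,Taxon61))),((Taxon43,Taxon46),((Taxon44,Taxon9),Taxon47))).
Branch lengths along that path: 0.58 + 1.23 + 0.48 + 1.77 + 1.39 + 0.55 + 1.55 = 7.55.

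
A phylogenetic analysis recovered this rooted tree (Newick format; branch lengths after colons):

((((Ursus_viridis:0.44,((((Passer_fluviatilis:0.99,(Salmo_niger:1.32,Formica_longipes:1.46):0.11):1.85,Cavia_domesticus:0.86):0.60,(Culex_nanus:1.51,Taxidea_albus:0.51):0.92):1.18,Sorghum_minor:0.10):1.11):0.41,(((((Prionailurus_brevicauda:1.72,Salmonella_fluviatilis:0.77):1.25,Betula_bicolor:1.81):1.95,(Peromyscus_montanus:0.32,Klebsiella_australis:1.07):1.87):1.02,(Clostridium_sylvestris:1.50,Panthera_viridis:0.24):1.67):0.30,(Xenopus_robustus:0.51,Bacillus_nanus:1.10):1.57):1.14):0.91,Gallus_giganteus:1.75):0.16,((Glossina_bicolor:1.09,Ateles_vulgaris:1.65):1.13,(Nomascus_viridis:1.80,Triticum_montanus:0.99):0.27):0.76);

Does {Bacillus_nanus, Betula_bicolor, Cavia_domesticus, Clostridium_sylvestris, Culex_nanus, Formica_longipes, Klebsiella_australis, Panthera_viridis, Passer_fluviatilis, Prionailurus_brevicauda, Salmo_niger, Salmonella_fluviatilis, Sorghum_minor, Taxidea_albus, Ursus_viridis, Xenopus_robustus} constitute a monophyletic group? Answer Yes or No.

No

The MRCA of the listed taxa subtends ((Ursus_viridis,((((Passer_fluviatilis,(Salmo_niger,Formica_longipes)),Cavia_domesticus),(Culex_nanus,Taxidea_albus)),Sorghum_minor)),(((((Prionailurus_brevicauda,Salmonella_fluviatilis),Betula_bicolor),(Peromyscus_montanus,Klebsiella_australis)),(Clostridium_sylvestris,Panthera_viridis)),(Xenopus_robustus,Bacillus_nanus))).
That clade also contains Peromyscus_montanus, which is not in the proposed group, so the group is not monophyletic.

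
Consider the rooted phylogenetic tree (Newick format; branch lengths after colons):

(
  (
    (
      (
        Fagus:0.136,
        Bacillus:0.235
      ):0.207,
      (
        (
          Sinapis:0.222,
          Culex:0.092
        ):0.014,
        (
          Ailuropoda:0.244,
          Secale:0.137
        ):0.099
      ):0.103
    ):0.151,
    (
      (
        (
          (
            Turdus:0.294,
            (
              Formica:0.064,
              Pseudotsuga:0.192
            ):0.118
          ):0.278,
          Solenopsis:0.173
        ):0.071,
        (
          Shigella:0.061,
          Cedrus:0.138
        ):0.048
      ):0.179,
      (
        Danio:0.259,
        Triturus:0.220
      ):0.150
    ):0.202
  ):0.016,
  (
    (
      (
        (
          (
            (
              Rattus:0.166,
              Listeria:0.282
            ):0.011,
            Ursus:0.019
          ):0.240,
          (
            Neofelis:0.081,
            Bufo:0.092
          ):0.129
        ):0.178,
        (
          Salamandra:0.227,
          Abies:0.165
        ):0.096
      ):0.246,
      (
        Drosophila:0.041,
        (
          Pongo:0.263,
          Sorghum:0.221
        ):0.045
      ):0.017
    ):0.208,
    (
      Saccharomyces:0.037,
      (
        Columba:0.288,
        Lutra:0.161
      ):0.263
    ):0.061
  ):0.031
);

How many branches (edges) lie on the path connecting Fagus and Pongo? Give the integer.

9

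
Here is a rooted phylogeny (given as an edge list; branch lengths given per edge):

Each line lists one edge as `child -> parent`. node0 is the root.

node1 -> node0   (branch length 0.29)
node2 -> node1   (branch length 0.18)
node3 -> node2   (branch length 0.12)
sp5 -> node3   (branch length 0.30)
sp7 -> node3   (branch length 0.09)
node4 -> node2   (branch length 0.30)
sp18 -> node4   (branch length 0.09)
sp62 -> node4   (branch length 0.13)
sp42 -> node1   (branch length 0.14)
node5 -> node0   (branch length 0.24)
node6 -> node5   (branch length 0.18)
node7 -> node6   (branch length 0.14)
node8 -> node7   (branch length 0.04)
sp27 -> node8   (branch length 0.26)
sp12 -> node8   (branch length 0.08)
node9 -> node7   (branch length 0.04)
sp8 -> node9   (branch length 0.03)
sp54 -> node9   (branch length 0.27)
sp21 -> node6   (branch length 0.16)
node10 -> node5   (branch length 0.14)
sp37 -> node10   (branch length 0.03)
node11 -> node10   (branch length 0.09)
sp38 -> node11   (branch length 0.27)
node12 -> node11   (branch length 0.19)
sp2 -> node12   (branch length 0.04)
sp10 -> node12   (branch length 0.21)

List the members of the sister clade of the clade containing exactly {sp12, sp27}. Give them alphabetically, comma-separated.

sp54, sp8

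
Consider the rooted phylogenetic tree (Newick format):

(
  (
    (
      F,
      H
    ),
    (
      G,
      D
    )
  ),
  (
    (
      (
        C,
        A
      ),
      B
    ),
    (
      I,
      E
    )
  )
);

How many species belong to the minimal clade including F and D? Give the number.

The MRCA of F and D is the node subtending ((F,H),(G,D)).
That clade contains 4 terminal taxa: D, F, G, H.

4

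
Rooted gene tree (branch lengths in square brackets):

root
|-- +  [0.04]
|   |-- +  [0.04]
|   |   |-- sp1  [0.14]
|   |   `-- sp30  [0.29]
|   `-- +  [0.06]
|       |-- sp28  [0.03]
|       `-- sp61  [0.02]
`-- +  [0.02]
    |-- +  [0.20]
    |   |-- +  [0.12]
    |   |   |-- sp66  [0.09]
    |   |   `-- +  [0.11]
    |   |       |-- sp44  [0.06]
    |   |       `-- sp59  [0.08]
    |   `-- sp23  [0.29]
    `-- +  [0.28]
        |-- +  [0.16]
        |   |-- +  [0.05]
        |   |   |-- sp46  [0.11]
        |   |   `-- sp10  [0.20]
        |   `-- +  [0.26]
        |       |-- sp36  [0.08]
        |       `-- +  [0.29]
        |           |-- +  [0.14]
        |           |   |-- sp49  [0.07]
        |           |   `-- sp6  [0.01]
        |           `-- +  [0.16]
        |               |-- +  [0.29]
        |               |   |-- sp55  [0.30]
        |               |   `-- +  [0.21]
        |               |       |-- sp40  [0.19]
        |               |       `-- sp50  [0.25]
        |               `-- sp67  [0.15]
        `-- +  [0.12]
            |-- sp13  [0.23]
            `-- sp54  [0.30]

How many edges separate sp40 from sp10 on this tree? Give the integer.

The MRCA of sp40 and sp10 is the node subtending ((sp46,sp10),(sp36,((sp49,sp6),((sp55,(sp40,sp50)),sp67)))).
From sp40 up to that node: 6 branches. From sp10 up to the same node: 2 branches. Total: 6 + 2 = 8.

8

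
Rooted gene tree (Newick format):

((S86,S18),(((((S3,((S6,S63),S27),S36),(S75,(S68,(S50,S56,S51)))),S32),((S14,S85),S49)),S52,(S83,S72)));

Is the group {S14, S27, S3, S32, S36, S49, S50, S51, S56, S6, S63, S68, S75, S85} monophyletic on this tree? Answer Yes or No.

The most recent common ancestor of these taxa subtends ((((S3,((S6,S63),S27),S36),(S75,(S68,(S50,S56,S51)))),S32),((S14,S85),S49)).
That clade has exactly 14 tips — every listed taxon and nothing else — so the group is monophyletic.

Yes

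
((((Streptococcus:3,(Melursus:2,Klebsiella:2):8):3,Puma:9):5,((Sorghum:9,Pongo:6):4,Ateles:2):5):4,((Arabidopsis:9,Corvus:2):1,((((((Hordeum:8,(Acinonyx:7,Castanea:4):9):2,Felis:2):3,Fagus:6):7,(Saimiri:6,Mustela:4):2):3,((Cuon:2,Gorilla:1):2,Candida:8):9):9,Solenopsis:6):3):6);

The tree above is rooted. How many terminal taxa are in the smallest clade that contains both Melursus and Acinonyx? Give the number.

20

The MRCA of Melursus and Acinonyx is the root, so the clade is the entire tree.
That clade contains 20 terminal taxa: Acinonyx, Arabidopsis, Ateles, Candida, Castanea, Corvus, Cuon, Fagus, Felis, Gorilla, Hordeum, Klebsiella, Melursus, Mustela, Pongo, Puma, Saimiri, Solenopsis, Sorghum, Streptococcus.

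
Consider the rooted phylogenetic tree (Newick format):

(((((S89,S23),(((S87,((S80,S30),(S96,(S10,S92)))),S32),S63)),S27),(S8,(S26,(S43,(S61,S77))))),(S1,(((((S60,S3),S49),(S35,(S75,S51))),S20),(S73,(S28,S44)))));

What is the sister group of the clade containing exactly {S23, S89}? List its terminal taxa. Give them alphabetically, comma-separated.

S10, S30, S32, S63, S80, S87, S92, S96

The clade containing exactly {S23, S89} attaches to the tree at the node subtending ((S89,S23),(((S87,((S80,S30),(S96,(S10,S92)))),S32),S63)).
The other lineage descending from that same node — the sister group — is (((S87,((S80,S30),(S96,(S10,S92)))),S32),S63); its 8 tips in alphabetical order are the answer.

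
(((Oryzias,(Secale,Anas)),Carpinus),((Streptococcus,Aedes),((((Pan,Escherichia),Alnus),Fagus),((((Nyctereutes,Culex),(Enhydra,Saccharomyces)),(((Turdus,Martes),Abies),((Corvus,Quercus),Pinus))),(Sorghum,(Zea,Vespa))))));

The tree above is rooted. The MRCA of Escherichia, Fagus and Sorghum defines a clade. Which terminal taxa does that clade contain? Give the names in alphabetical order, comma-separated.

Abies, Alnus, Corvus, Culex, Enhydra, Escherichia, Fagus, Martes, Nyctereutes, Pan, Pinus, Quercus, Saccharomyces, Sorghum, Turdus, Vespa, Zea

Tracing Escherichia: it sits inside (Pan,Escherichia).
Tracing Fagus: it sits inside (((Pan,Escherichia),Alnus),Fagus).
Tracing Sorghum: it sits inside (Sorghum,(Zea,Vespa)).
The smallest clade enclosing all 3 is ((((Pan,Escherichia),Alnus),Fagus),((((Nyctereutes,Culex),(Enhydra,Saccharomyces)),(((Turdus,Martes),Abies),((Corvus,Quercus),Pinus))),(Sorghum,(Zea,Vespa)))); the answer is its 17 terminal taxa in alphabetical order.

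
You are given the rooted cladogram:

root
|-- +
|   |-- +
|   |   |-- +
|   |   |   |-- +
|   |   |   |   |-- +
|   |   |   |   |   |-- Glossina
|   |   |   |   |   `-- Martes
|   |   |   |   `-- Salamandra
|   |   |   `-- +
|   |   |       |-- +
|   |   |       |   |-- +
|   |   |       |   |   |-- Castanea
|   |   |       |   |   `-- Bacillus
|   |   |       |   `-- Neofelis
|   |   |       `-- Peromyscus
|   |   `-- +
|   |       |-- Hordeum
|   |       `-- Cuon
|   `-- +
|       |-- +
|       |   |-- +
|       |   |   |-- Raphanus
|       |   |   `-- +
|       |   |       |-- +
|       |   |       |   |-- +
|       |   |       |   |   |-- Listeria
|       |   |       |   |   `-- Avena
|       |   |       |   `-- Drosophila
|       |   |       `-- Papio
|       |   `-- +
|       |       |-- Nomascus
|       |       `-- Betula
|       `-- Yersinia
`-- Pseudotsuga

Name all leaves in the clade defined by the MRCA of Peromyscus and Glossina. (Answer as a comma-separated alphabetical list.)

Bacillus, Castanea, Glossina, Martes, Neofelis, Peromyscus, Salamandra

Tracing Peromyscus: it sits inside (((Castanea,Bacillus),Neofelis),Peromyscus).
Tracing Glossina: it sits inside (Glossina,Martes).
The smallest clade enclosing both is (((Glossina,Martes),Salamandra),(((Castanea,Bacillus),Neofelis),Peromyscus)); the answer is its 7 terminal taxa in alphabetical order.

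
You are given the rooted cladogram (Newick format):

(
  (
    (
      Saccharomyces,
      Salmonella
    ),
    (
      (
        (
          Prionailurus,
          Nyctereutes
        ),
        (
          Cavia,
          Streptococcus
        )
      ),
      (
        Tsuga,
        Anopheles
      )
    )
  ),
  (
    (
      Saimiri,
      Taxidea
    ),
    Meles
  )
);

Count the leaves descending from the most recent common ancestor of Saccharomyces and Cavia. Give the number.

The MRCA of Saccharomyces and Cavia is the node subtending ((Saccharomyces,Salmonella),(((Prionailurus,Nyctereutes),(Cavia,Streptococcus)),(Tsuga,Anopheles))).
That clade contains 8 terminal taxa: Anopheles, Cavia, Nyctereutes, Prionailurus, Saccharomyces, Salmonella, Streptococcus, Tsuga.

8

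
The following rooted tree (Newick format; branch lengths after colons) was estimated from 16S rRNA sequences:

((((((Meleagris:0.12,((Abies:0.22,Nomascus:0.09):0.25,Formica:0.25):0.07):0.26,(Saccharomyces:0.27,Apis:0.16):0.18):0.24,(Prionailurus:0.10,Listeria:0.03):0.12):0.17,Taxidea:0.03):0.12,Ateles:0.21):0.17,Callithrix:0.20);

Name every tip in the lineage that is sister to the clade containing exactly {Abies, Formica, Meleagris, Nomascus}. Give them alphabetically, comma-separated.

Apis, Saccharomyces

The clade containing exactly {Abies, Formica, Meleagris, Nomascus} attaches to the tree at the node subtending ((Meleagris,((Abies,Nomascus),Formica)),(Saccharomyces,Apis)).
The other lineage descending from that same node — the sister group — is (Saccharomyces,Apis); its 2 tips in alphabetical order are the answer.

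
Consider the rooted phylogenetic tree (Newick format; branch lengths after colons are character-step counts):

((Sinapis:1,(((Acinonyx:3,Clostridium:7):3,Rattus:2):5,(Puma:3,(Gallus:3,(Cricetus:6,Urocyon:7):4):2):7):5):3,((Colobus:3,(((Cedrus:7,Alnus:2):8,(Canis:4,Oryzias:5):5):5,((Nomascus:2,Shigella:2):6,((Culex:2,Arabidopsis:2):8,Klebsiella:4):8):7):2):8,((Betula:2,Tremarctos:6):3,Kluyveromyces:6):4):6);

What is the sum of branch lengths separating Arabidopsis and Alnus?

40

The path runs Arabidopsis → … → MRCA → … → Alnus; the MRCA is the node subtending (((Cedrus,Alnus),(Canis,Oryzias)),((Nomascus,Shigella),((Culex,Arabidopsis),Klebsiella))).
Branch lengths along that path: 2 + 8 + 8 + 7 + 5 + 8 + 2 = 40.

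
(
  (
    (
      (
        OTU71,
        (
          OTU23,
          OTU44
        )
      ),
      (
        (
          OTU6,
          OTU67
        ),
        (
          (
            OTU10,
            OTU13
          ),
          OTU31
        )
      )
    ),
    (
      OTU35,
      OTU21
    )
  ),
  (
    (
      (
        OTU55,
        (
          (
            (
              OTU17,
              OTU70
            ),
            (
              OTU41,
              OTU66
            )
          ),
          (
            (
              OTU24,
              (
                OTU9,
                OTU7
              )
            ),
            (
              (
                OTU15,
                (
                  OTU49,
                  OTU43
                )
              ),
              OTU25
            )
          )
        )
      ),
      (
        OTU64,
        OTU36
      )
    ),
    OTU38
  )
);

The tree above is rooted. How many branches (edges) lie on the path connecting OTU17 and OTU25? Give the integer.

6

The MRCA of OTU17 and OTU25 is the node subtending (((OTU17,OTU70),(OTU41,OTU66)),((OTU24,(OTU9,OTU7)),((OTU15,(OTU49,OTU43)),OTU25))).
From OTU17 up to that node: 3 branches. From OTU25 up to the same node: 3 branches. Total: 3 + 3 = 6.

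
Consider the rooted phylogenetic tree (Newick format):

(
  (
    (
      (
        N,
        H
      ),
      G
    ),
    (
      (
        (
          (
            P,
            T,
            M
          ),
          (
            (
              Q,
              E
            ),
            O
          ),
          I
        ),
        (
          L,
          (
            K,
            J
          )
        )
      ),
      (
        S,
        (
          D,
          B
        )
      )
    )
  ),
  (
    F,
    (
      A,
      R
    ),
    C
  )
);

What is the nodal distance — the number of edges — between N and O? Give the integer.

8

The MRCA of N and O is the node subtending (((N,H),G),((((P,T,M),((Q,E),O),I),(L,(K,J))),(S,(D,B)))).
From N up to that node: 3 branches. From O up to the same node: 5 branches. Total: 3 + 5 = 8.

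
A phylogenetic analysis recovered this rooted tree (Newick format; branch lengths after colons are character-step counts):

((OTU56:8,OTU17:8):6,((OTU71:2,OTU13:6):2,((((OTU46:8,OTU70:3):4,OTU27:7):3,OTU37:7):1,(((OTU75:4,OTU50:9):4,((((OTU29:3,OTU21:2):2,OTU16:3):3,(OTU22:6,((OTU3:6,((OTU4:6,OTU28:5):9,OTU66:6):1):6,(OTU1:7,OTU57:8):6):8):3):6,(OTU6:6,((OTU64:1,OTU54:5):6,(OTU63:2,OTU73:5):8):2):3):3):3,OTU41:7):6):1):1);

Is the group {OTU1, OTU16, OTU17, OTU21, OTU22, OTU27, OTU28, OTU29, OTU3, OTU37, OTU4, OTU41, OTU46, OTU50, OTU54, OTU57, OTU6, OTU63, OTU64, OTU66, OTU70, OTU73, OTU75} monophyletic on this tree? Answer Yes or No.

The MRCA of the listed taxa is the root, so the smallest clade containing them is the whole tree.
That clade also contains OTU13, OTU56, OTU71, which are not in the proposed group, so the group is not monophyletic.

No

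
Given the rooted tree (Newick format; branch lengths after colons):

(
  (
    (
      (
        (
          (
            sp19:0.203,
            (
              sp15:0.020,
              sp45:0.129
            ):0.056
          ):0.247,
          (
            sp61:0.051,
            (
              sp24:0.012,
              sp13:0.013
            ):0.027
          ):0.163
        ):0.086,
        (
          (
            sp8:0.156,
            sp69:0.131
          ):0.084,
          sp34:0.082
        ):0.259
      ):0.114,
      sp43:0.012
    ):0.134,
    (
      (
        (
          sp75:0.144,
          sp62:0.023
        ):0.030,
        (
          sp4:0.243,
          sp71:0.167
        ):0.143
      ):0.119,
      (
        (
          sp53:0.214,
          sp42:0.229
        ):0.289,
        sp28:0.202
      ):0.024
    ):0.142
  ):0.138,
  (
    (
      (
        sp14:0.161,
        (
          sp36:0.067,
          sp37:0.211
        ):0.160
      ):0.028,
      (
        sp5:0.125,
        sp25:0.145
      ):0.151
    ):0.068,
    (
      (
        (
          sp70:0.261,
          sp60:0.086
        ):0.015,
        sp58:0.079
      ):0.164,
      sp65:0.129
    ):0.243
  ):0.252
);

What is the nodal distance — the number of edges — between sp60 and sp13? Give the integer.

The MRCA of sp60 and sp13 is the root of the tree.
From sp60 up to that node: 5 branches. From sp13 up to the same node: 7 branches. Total: 5 + 7 = 12.

12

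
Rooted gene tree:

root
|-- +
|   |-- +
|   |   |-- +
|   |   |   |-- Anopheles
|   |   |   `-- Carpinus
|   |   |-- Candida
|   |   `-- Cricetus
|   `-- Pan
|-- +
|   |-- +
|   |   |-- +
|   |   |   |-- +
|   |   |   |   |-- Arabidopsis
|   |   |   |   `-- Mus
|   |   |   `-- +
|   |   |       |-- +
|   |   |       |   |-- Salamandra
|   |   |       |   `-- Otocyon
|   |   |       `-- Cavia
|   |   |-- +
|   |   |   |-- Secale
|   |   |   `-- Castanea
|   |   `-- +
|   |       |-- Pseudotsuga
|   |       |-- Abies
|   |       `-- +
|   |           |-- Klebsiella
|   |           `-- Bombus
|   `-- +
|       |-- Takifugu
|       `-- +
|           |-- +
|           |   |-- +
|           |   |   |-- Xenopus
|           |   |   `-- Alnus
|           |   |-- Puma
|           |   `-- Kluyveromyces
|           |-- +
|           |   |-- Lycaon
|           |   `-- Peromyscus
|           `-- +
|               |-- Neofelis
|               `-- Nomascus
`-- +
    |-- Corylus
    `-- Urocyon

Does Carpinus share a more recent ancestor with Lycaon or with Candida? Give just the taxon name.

The MRCA of Carpinus and Candida subtends ((Anopheles,Carpinus),Candida,Cricetus) (4 taxa).
The MRCA of Carpinus and Lycaon is the root, subtending the entire tree (27 taxa).
The first is nested inside the second, so Carpinus shares a more recent common ancestor with Candida.

Candida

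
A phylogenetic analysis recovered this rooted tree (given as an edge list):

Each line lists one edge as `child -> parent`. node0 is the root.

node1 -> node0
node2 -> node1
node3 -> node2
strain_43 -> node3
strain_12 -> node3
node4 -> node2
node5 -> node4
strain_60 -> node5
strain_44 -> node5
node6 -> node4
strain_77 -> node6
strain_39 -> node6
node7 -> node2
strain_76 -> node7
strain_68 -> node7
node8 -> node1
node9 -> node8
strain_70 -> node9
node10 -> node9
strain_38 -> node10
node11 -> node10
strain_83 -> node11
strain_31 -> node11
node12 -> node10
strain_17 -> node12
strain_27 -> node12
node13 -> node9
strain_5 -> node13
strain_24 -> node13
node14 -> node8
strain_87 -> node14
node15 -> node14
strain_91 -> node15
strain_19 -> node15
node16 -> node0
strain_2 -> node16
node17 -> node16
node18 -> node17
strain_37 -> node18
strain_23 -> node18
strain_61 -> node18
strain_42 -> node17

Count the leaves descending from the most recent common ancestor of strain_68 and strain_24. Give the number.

19

The MRCA of strain_68 and strain_24 is the node subtending (((strain_43,strain_12),((strain_60,strain_44),(strain_77,strain_39)),(strain_76,strain_68)),((strain_70,(strain_38,(strain_83,strain_31),(strain_17,strain_27)),(strain_5,strain_24)),(strain_87,(strain_91,strain_19)))).
That clade contains 19 terminal taxa: strain_12, strain_17, strain_19, strain_24, strain_27, strain_31, strain_38, strain_39, strain_43, strain_44, strain_5, strain_60, strain_68, strain_70, strain_76, strain_77, strain_83, strain_87, strain_91.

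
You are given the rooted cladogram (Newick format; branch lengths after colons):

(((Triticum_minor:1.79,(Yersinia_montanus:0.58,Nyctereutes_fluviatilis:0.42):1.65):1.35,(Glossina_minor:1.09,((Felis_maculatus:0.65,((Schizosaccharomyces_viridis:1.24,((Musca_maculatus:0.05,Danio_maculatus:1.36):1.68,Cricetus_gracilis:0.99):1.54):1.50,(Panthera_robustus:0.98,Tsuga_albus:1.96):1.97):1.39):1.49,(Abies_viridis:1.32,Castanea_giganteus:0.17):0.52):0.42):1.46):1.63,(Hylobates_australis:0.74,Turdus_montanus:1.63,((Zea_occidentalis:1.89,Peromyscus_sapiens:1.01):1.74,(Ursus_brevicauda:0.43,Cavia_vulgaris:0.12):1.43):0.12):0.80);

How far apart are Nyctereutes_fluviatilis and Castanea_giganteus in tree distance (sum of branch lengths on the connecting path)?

The path runs Nyctereutes_fluviatilis → … → MRCA → … → Castanea_giganteus; the MRCA is the node subtending ((Triticum_minor,(Yersinia_montanus,Nyctereutes_fluviatilis)),(Glossina_minor,((Felis_maculatus,((Schizosaccharomyces_viridis,((Musca_maculatus,Danio_maculatus),Cricetus_gracilis)),(Panthera_robustus,Tsuga_albus))),(Abies_viridis,Castanea_giganteus)))).
Branch lengths along that path: 0.42 + 1.65 + 1.35 + 1.46 + 0.42 + 0.52 + 0.17 = 5.99.

5.99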